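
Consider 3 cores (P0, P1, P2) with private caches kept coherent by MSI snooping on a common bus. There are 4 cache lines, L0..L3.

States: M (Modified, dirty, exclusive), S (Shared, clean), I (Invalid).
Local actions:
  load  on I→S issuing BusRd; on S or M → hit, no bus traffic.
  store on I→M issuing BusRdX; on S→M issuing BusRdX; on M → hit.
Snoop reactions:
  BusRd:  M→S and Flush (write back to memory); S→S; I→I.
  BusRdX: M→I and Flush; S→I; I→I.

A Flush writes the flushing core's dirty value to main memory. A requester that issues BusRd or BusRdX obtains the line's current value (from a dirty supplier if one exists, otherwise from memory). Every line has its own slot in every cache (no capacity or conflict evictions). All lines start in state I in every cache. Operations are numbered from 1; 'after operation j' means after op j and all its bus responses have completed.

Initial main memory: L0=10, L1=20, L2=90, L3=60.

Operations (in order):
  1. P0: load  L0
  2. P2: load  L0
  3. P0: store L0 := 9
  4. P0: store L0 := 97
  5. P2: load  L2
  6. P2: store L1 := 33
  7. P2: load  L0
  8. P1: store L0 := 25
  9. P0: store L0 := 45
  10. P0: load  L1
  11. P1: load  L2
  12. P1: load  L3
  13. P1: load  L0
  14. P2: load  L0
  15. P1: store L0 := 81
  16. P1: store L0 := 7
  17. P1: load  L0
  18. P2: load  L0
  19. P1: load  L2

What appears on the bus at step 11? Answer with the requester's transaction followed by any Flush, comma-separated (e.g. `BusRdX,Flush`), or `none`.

bus = BusRd

step 1: P0: load  L0  ⟶  SII  (L0)  txn=BusRd  M[L0]=10
step 2: P2: load  L0  ⟶  SIS  (L0)  txn=BusRd  M[L0]=10
step 3: P0: store L0 := 9  ⟶  MII  (L0)  txn=BusRdX  M[L0]=10
step 4: P0: store L0 := 97  ⟶  MII  (L0)  txn=∅  M[L0]=10
step 5: P2: load  L2  ⟶  IIS  (L2)  txn=BusRd  M[L2]=90
step 6: P2: store L1 := 33  ⟶  IIM  (L1)  txn=BusRdX  M[L1]=20
step 7: P2: load  L0  ⟶  SIS  (L0)  txn=BusRd+Flush  M[L0]=97
step 8: P1: store L0 := 25  ⟶  IMI  (L0)  txn=BusRdX  M[L0]=97
step 9: P0: store L0 := 45  ⟶  MII  (L0)  txn=BusRdX+Flush  M[L0]=25
step 10: P0: load  L1  ⟶  SIS  (L1)  txn=BusRd+Flush  M[L1]=33
step 11: P1: load  L2  ⟶  ISS  (L2)  txn=BusRd  M[L2]=90
step 12: P1: load  L3  ⟶  ISI  (L3)  txn=BusRd  M[L3]=60
step 13: P1: load  L0  ⟶  SSI  (L0)  txn=BusRd+Flush  M[L0]=45
step 14: P2: load  L0  ⟶  SSS  (L0)  txn=BusRd  M[L0]=45
step 15: P1: store L0 := 81  ⟶  IMI  (L0)  txn=BusRdX  M[L0]=45
step 16: P1: store L0 := 7  ⟶  IMI  (L0)  txn=∅  M[L0]=45
step 17: P1: load  L0  ⟶  IMI  (L0)  txn=∅  M[L0]=45
step 18: P2: load  L0  ⟶  ISS  (L0)  txn=BusRd+Flush  M[L0]=7
step 19: P1: load  L2  ⟶  ISS  (L2)  txn=∅  M[L2]=90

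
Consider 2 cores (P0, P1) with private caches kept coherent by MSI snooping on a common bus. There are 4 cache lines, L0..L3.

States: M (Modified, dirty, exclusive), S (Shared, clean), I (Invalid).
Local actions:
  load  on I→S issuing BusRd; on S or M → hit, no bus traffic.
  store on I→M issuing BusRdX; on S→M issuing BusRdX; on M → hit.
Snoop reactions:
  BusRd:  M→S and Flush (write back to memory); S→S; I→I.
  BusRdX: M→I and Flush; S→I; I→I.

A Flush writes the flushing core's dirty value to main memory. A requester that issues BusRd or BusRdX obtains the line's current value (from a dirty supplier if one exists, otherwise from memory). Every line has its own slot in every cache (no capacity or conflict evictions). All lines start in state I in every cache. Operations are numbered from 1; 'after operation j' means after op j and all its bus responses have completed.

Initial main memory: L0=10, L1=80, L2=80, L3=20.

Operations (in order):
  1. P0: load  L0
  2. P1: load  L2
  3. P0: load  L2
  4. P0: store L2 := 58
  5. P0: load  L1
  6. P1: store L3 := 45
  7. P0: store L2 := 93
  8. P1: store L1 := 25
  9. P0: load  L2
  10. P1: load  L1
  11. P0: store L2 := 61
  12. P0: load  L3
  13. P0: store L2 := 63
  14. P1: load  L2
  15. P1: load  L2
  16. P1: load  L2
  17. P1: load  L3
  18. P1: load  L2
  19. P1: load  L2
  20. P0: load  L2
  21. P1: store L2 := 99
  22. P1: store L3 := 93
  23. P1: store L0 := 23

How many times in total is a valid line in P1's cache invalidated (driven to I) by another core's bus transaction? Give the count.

step 1: P0: load  L0  ⟶  SI  (L0)  txn=BusRd  M[L0]=10
step 2: P1: load  L2  ⟶  IS  (L2)  txn=BusRd  M[L2]=80
step 3: P0: load  L2  ⟶  SS  (L2)  txn=BusRd  M[L2]=80
step 4: P0: store L2 := 58  ⟶  MI  (L2)  txn=BusRdX  M[L2]=80
step 5: P0: load  L1  ⟶  SI  (L1)  txn=BusRd  M[L1]=80
step 6: P1: store L3 := 45  ⟶  IM  (L3)  txn=BusRdX  M[L3]=20
step 7: P0: store L2 := 93  ⟶  MI  (L2)  txn=∅  M[L2]=80
step 8: P1: store L1 := 25  ⟶  IM  (L1)  txn=BusRdX  M[L1]=80
step 9: P0: load  L2  ⟶  MI  (L2)  txn=∅  M[L2]=80
step 10: P1: load  L1  ⟶  IM  (L1)  txn=∅  M[L1]=80
step 11: P0: store L2 := 61  ⟶  MI  (L2)  txn=∅  M[L2]=80
step 12: P0: load  L3  ⟶  SS  (L3)  txn=BusRd+Flush  M[L3]=45
step 13: P0: store L2 := 63  ⟶  MI  (L2)  txn=∅  M[L2]=80
step 14: P1: load  L2  ⟶  SS  (L2)  txn=BusRd+Flush  M[L2]=63
step 15: P1: load  L2  ⟶  SS  (L2)  txn=∅  M[L2]=63
step 16: P1: load  L2  ⟶  SS  (L2)  txn=∅  M[L2]=63
step 17: P1: load  L3  ⟶  SS  (L3)  txn=∅  M[L3]=45
step 18: P1: load  L2  ⟶  SS  (L2)  txn=∅  M[L2]=63
step 19: P1: load  L2  ⟶  SS  (L2)  txn=∅  M[L2]=63
step 20: P0: load  L2  ⟶  SS  (L2)  txn=∅  M[L2]=63
step 21: P1: store L2 := 99  ⟶  IM  (L2)  txn=BusRdX  M[L2]=63
step 22: P1: store L3 := 93  ⟶  IM  (L3)  txn=BusRdX  M[L3]=45
step 23: P1: store L0 := 23  ⟶  IM  (L0)  txn=BusRdX  M[L0]=10

invalidations = 1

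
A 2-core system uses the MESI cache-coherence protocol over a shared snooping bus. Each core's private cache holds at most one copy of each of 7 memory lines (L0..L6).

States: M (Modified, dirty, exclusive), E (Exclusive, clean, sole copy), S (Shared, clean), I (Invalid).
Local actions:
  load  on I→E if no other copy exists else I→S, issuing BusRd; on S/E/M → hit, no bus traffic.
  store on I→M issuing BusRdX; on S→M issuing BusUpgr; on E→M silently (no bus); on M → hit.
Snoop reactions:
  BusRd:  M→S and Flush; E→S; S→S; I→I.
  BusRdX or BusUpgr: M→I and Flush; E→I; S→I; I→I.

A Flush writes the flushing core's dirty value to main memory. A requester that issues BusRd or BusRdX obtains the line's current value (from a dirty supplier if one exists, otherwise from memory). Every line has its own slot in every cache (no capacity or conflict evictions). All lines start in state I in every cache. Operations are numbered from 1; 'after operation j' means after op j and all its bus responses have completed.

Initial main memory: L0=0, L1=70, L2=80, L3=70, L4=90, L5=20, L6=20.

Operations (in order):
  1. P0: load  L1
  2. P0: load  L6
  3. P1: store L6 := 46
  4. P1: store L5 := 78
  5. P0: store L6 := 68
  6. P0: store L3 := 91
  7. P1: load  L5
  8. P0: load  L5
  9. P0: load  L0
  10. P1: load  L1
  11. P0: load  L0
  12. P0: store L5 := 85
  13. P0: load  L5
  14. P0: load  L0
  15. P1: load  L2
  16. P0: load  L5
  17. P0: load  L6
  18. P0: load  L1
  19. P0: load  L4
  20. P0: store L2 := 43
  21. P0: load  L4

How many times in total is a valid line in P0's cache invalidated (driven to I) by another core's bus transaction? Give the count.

invalidations = 1

  op1 P0: load  L1 → E/I on L1; bus BusRd; mem=70
  op2 P0: load  L6 → E/I on L6; bus BusRd; mem=20
  op3 P1: store L6 := 46 → I/M on L6; bus BusRdX; mem=20
  op4 P1: store L5 := 78 → I/M on L5; bus BusRdX; mem=20
  op5 P0: store L6 := 68 → M/I on L6; bus BusRdX Flush; mem=46
  op6 P0: store L3 := 91 → M/I on L3; bus BusRdX; mem=70
  op7 P1: load  L5 → I/M on L5; bus (none); mem=20
  op8 P0: load  L5 → S/S on L5; bus BusRd Flush; mem=78
  op9 P0: load  L0 → E/I on L0; bus BusRd; mem=0
  op10 P1: load  L1 → S/S on L1; bus BusRd; mem=70
  op11 P0: load  L0 → E/I on L0; bus (none); mem=0
  op12 P0: store L5 := 85 → M/I on L5; bus BusUpgr; mem=78
  op13 P0: load  L5 → M/I on L5; bus (none); mem=78
  op14 P0: load  L0 → E/I on L0; bus (none); mem=0
  op15 P1: load  L2 → I/E on L2; bus BusRd; mem=80
  op16 P0: load  L5 → M/I on L5; bus (none); mem=78
  op17 P0: load  L6 → M/I on L6; bus (none); mem=46
  op18 P0: load  L1 → S/S on L1; bus (none); mem=70
  op19 P0: load  L4 → E/I on L4; bus BusRd; mem=90
  op20 P0: store L2 := 43 → M/I on L2; bus BusRdX; mem=80
  op21 P0: load  L4 → E/I on L4; bus (none); mem=90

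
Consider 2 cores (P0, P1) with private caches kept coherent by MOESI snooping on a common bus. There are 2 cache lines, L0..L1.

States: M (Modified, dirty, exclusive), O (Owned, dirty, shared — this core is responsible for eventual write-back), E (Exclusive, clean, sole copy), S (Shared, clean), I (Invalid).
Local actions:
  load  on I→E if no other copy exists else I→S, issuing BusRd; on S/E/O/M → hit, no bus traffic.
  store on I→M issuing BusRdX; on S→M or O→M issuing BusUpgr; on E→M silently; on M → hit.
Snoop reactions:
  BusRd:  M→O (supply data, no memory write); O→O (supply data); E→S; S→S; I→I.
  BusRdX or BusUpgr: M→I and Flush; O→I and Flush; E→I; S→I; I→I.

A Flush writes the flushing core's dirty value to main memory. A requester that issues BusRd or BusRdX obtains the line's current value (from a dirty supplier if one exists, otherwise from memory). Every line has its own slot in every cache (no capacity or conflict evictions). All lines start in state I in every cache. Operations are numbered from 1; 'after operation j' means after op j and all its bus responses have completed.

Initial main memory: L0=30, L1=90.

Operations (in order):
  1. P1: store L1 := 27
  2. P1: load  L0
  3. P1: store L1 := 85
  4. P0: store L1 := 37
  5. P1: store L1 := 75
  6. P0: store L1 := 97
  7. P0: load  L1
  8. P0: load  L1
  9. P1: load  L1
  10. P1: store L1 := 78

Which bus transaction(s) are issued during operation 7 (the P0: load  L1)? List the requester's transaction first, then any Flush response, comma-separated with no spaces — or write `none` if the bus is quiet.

bus = none

1. P1: store L1 := 27  bus=[BusRdX]  L1: P0=I P1=M  mem[L1]=90
2. P1: load  L0  bus=[BusRd]  L0: P0=I P1=E  mem[L0]=30
3. P1: store L1 := 85  bus=[-]  L1: P0=I P1=M  mem[L1]=90
4. P0: store L1 := 37  bus=[BusRdX,Flush]  L1: P0=M P1=I  mem[L1]=85
5. P1: store L1 := 75  bus=[BusRdX,Flush]  L1: P0=I P1=M  mem[L1]=37
6. P0: store L1 := 97  bus=[BusRdX,Flush]  L1: P0=M P1=I  mem[L1]=75
7. P0: load  L1  bus=[-]  L1: P0=M P1=I  mem[L1]=75
8. P0: load  L1  bus=[-]  L1: P0=M P1=I  mem[L1]=75
9. P1: load  L1  bus=[BusRd]  L1: P0=O P1=S  mem[L1]=75
10. P1: store L1 := 78  bus=[BusUpgr,Flush]  L1: P0=I P1=M  mem[L1]=97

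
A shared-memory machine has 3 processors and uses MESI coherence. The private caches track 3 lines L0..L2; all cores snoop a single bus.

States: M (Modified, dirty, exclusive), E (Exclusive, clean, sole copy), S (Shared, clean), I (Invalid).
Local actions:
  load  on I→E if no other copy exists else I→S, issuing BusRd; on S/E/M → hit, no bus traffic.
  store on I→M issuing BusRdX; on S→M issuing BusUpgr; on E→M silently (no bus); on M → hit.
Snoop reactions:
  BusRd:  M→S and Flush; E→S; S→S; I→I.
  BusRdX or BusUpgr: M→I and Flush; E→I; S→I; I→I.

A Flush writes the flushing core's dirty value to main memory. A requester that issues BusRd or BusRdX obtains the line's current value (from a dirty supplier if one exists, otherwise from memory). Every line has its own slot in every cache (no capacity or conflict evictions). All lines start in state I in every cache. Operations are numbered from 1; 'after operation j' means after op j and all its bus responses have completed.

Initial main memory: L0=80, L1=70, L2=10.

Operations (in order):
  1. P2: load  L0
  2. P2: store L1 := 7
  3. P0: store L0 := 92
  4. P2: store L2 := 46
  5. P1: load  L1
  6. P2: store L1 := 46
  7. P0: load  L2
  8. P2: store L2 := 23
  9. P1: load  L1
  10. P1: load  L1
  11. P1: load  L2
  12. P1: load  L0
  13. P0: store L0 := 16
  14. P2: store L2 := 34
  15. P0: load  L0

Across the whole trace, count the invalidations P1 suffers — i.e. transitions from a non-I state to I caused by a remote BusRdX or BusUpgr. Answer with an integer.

step 1: P2: load  L0  ⟶  IIE  (L0)  txn=BusRd  M[L0]=80
step 2: P2: store L1 := 7  ⟶  IIM  (L1)  txn=BusRdX  M[L1]=70
step 3: P0: store L0 := 92  ⟶  MII  (L0)  txn=BusRdX  M[L0]=80
step 4: P2: store L2 := 46  ⟶  IIM  (L2)  txn=BusRdX  M[L2]=10
step 5: P1: load  L1  ⟶  ISS  (L1)  txn=BusRd+Flush  M[L1]=7
step 6: P2: store L1 := 46  ⟶  IIM  (L1)  txn=BusUpgr  M[L1]=7
step 7: P0: load  L2  ⟶  SIS  (L2)  txn=BusRd+Flush  M[L2]=46
step 8: P2: store L2 := 23  ⟶  IIM  (L2)  txn=BusUpgr  M[L2]=46
step 9: P1: load  L1  ⟶  ISS  (L1)  txn=BusRd+Flush  M[L1]=46
step 10: P1: load  L1  ⟶  ISS  (L1)  txn=∅  M[L1]=46
step 11: P1: load  L2  ⟶  ISS  (L2)  txn=BusRd+Flush  M[L2]=23
step 12: P1: load  L0  ⟶  SSI  (L0)  txn=BusRd+Flush  M[L0]=92
step 13: P0: store L0 := 16  ⟶  MII  (L0)  txn=BusUpgr  M[L0]=92
step 14: P2: store L2 := 34  ⟶  IIM  (L2)  txn=BusUpgr  M[L2]=23
step 15: P0: load  L0  ⟶  MII  (L0)  txn=∅  M[L0]=92

invalidations = 3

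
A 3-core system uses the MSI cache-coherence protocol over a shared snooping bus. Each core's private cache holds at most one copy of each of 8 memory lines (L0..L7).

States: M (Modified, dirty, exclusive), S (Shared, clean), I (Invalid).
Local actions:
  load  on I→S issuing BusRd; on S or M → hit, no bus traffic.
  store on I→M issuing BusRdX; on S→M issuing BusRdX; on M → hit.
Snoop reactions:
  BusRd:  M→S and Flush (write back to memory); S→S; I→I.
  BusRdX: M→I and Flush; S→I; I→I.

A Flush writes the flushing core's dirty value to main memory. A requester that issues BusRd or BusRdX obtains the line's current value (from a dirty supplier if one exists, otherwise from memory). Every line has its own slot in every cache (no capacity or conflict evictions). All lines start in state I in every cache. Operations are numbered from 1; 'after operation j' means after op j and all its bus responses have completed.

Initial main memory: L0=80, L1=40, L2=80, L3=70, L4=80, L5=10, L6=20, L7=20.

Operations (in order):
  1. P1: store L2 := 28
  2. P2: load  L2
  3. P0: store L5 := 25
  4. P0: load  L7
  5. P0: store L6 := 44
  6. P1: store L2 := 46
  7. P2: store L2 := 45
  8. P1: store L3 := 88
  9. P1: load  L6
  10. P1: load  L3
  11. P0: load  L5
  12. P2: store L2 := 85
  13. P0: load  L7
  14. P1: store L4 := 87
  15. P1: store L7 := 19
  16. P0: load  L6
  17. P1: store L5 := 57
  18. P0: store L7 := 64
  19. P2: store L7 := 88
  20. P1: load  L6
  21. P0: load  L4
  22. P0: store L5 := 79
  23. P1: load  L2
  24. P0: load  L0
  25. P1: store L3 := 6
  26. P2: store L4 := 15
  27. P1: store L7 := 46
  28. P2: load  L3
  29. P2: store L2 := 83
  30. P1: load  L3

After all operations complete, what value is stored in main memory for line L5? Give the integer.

memory[L5] = 57

  op1 P1: store L2 := 28 → I/M/I on L2; bus BusRdX; mem=80
  op2 P2: load  L2 → I/S/S on L2; bus BusRd Flush; mem=28
  op3 P0: store L5 := 25 → M/I/I on L5; bus BusRdX; mem=10
  op4 P0: load  L7 → S/I/I on L7; bus BusRd; mem=20
  op5 P0: store L6 := 44 → M/I/I on L6; bus BusRdX; mem=20
  op6 P1: store L2 := 46 → I/M/I on L2; bus BusRdX; mem=28
  op7 P2: store L2 := 45 → I/I/M on L2; bus BusRdX Flush; mem=46
  op8 P1: store L3 := 88 → I/M/I on L3; bus BusRdX; mem=70
  op9 P1: load  L6 → S/S/I on L6; bus BusRd Flush; mem=44
  op10 P1: load  L3 → I/M/I on L3; bus (none); mem=70
  op11 P0: load  L5 → M/I/I on L5; bus (none); mem=10
  op12 P2: store L2 := 85 → I/I/M on L2; bus (none); mem=46
  op13 P0: load  L7 → S/I/I on L7; bus (none); mem=20
  op14 P1: store L4 := 87 → I/M/I on L4; bus BusRdX; mem=80
  op15 P1: store L7 := 19 → I/M/I on L7; bus BusRdX; mem=20
  op16 P0: load  L6 → S/S/I on L6; bus (none); mem=44
  op17 P1: store L5 := 57 → I/M/I on L5; bus BusRdX Flush; mem=25
  op18 P0: store L7 := 64 → M/I/I on L7; bus BusRdX Flush; mem=19
  op19 P2: store L7 := 88 → I/I/M on L7; bus BusRdX Flush; mem=64
  op20 P1: load  L6 → S/S/I on L6; bus (none); mem=44
  op21 P0: load  L4 → S/S/I on L4; bus BusRd Flush; mem=87
  op22 P0: store L5 := 79 → M/I/I on L5; bus BusRdX Flush; mem=57
  op23 P1: load  L2 → I/S/S on L2; bus BusRd Flush; mem=85
  op24 P0: load  L0 → S/I/I on L0; bus BusRd; mem=80
  op25 P1: store L3 := 6 → I/M/I on L3; bus (none); mem=70
  op26 P2: store L4 := 15 → I/I/M on L4; bus BusRdX; mem=87
  op27 P1: store L7 := 46 → I/M/I on L7; bus BusRdX Flush; mem=88
  op28 P2: load  L3 → I/S/S on L3; bus BusRd Flush; mem=6
  op29 P2: store L2 := 83 → I/I/M on L2; bus BusRdX; mem=85
  op30 P1: load  L3 → I/S/S on L3; bus (none); mem=6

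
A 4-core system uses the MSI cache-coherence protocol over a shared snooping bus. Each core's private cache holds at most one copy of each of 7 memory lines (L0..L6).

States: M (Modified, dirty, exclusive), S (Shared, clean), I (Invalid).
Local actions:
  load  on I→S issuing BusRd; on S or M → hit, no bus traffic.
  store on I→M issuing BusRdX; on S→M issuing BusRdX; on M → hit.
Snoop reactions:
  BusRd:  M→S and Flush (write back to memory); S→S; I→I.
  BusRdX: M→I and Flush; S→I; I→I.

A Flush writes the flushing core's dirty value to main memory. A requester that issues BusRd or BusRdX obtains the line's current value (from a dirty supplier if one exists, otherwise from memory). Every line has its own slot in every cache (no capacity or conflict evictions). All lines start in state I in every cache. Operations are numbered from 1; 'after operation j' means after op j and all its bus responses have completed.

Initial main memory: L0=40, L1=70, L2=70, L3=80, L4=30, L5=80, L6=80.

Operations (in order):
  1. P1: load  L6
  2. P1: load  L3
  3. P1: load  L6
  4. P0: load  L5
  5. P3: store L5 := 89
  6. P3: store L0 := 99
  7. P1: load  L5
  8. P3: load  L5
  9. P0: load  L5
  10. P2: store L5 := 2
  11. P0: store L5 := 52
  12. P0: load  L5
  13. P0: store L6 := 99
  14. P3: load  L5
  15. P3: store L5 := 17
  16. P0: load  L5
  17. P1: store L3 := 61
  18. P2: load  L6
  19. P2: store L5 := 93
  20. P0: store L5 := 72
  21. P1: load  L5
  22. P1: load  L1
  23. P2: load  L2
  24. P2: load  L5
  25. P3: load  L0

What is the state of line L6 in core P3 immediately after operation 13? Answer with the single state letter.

[1] P1: load  L6 | P0:I, P1:S(80), P2:I, P3:I | bus: BusRd
[2] P1: load  L3 | P0:I, P1:S(80), P2:I, P3:I | bus: BusRd
[3] P1: load  L6 | P0:I, P1:S(80), P2:I, P3:I | bus: none
[4] P0: load  L5 | P0:S(80), P1:I, P2:I, P3:I | bus: BusRd
[5] P3: store L5 := 89 | P0:I, P1:I, P2:I, P3:M(89) | bus: BusRdX
[6] P3: store L0 := 99 | P0:I, P1:I, P2:I, P3:M(99) | bus: BusRdX
[7] P1: load  L5 | P0:I, P1:S(89), P2:I, P3:S(89) | bus: BusRd,Flush
[8] P3: load  L5 | P0:I, P1:S(89), P2:I, P3:S(89) | bus: none
[9] P0: load  L5 | P0:S(89), P1:S(89), P2:I, P3:S(89) | bus: BusRd
[10] P2: store L5 := 2 | P0:I, P1:I, P2:M(2), P3:I | bus: BusRdX
[11] P0: store L5 := 52 | P0:M(52), P1:I, P2:I, P3:I | bus: BusRdX,Flush
[12] P0: load  L5 | P0:M(52), P1:I, P2:I, P3:I | bus: none
[13] P0: store L6 := 99 | P0:M(99), P1:I, P2:I, P3:I | bus: BusRdX
[14] P3: load  L5 | P0:S(52), P1:I, P2:I, P3:S(52) | bus: BusRd,Flush
[15] P3: store L5 := 17 | P0:I, P1:I, P2:I, P3:M(17) | bus: BusRdX
[16] P0: load  L5 | P0:S(17), P1:I, P2:I, P3:S(17) | bus: BusRd,Flush
[17] P1: store L3 := 61 | P0:I, P1:M(61), P2:I, P3:I | bus: BusRdX
[18] P2: load  L6 | P0:S(99), P1:I, P2:S(99), P3:I | bus: BusRd,Flush
[19] P2: store L5 := 93 | P0:I, P1:I, P2:M(93), P3:I | bus: BusRdX
[20] P0: store L5 := 72 | P0:M(72), P1:I, P2:I, P3:I | bus: BusRdX,Flush
[21] P1: load  L5 | P0:S(72), P1:S(72), P2:I, P3:I | bus: BusRd,Flush
[22] P1: load  L1 | P0:I, P1:S(70), P2:I, P3:I | bus: BusRd
[23] P2: load  L2 | P0:I, P1:I, P2:S(70), P3:I | bus: BusRd
[24] P2: load  L5 | P0:S(72), P1:S(72), P2:S(72), P3:I | bus: BusRd
[25] P3: load  L0 | P0:I, P1:I, P2:I, P3:M(99) | bus: none

state = I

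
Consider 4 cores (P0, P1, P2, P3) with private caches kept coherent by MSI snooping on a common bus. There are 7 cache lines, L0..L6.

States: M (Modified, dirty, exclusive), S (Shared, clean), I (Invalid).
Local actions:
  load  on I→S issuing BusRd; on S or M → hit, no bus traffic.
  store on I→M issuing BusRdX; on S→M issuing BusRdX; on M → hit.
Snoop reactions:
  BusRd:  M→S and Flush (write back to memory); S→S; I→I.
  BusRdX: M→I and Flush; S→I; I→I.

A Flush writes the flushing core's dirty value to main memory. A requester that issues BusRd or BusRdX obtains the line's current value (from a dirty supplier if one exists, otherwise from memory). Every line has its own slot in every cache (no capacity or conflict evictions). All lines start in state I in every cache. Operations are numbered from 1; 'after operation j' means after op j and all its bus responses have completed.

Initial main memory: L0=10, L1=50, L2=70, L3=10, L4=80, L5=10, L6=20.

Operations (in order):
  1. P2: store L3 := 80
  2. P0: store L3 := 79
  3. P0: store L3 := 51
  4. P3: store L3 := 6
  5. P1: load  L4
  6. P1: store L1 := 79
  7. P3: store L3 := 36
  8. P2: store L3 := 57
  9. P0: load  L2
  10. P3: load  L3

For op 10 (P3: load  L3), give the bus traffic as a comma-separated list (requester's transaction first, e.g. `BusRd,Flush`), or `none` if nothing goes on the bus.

bus = BusRd,Flush

1. P2: store L3 := 80  bus=[BusRdX]  L3: P0=I P1=I P2=M P3=I  mem[L3]=10
2. P0: store L3 := 79  bus=[BusRdX,Flush]  L3: P0=M P1=I P2=I P3=I  mem[L3]=80
3. P0: store L3 := 51  bus=[-]  L3: P0=M P1=I P2=I P3=I  mem[L3]=80
4. P3: store L3 := 6  bus=[BusRdX,Flush]  L3: P0=I P1=I P2=I P3=M  mem[L3]=51
5. P1: load  L4  bus=[BusRd]  L4: P0=I P1=S P2=I P3=I  mem[L4]=80
6. P1: store L1 := 79  bus=[BusRdX]  L1: P0=I P1=M P2=I P3=I  mem[L1]=50
7. P3: store L3 := 36  bus=[-]  L3: P0=I P1=I P2=I P3=M  mem[L3]=51
8. P2: store L3 := 57  bus=[BusRdX,Flush]  L3: P0=I P1=I P2=M P3=I  mem[L3]=36
9. P0: load  L2  bus=[BusRd]  L2: P0=S P1=I P2=I P3=I  mem[L2]=70
10. P3: load  L3  bus=[BusRd,Flush]  L3: P0=I P1=I P2=S P3=S  mem[L3]=57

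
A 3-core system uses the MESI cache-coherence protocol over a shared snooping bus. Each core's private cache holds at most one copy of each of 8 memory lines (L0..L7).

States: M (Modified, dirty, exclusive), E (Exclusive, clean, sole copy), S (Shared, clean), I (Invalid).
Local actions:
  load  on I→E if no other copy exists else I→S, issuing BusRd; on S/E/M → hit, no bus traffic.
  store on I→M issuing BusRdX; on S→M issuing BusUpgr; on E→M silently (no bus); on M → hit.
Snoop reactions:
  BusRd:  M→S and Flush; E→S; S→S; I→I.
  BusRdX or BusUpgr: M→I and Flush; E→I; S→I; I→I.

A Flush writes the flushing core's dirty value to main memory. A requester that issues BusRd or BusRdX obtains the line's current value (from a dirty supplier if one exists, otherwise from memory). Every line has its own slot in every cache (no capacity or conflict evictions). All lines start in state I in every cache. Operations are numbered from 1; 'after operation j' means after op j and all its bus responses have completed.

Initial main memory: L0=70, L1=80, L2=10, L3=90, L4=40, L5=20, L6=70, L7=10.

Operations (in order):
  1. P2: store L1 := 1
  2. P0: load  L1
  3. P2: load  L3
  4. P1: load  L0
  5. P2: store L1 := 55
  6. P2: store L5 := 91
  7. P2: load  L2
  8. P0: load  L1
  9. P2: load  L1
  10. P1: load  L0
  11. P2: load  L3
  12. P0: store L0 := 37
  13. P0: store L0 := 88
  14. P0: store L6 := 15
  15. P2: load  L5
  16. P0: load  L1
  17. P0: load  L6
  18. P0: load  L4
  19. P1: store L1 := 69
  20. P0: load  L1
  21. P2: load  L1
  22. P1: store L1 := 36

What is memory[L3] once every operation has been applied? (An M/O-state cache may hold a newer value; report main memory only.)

memory[L3] = 90

  op1 P2: store L1 := 1 → I/I/M on L1; bus BusRdX; mem=80
  op2 P0: load  L1 → S/I/S on L1; bus BusRd Flush; mem=1
  op3 P2: load  L3 → I/I/E on L3; bus BusRd; mem=90
  op4 P1: load  L0 → I/E/I on L0; bus BusRd; mem=70
  op5 P2: store L1 := 55 → I/I/M on L1; bus BusUpgr; mem=1
  op6 P2: store L5 := 91 → I/I/M on L5; bus BusRdX; mem=20
  op7 P2: load  L2 → I/I/E on L2; bus BusRd; mem=10
  op8 P0: load  L1 → S/I/S on L1; bus BusRd Flush; mem=55
  op9 P2: load  L1 → S/I/S on L1; bus (none); mem=55
  op10 P1: load  L0 → I/E/I on L0; bus (none); mem=70
  op11 P2: load  L3 → I/I/E on L3; bus (none); mem=90
  op12 P0: store L0 := 37 → M/I/I on L0; bus BusRdX; mem=70
  op13 P0: store L0 := 88 → M/I/I on L0; bus (none); mem=70
  op14 P0: store L6 := 15 → M/I/I on L6; bus BusRdX; mem=70
  op15 P2: load  L5 → I/I/M on L5; bus (none); mem=20
  op16 P0: load  L1 → S/I/S on L1; bus (none); mem=55
  op17 P0: load  L6 → M/I/I on L6; bus (none); mem=70
  op18 P0: load  L4 → E/I/I on L4; bus BusRd; mem=40
  op19 P1: store L1 := 69 → I/M/I on L1; bus BusRdX; mem=55
  op20 P0: load  L1 → S/S/I on L1; bus BusRd Flush; mem=69
  op21 P2: load  L1 → S/S/S on L1; bus BusRd; mem=69
  op22 P1: store L1 := 36 → I/M/I on L1; bus BusUpgr; mem=69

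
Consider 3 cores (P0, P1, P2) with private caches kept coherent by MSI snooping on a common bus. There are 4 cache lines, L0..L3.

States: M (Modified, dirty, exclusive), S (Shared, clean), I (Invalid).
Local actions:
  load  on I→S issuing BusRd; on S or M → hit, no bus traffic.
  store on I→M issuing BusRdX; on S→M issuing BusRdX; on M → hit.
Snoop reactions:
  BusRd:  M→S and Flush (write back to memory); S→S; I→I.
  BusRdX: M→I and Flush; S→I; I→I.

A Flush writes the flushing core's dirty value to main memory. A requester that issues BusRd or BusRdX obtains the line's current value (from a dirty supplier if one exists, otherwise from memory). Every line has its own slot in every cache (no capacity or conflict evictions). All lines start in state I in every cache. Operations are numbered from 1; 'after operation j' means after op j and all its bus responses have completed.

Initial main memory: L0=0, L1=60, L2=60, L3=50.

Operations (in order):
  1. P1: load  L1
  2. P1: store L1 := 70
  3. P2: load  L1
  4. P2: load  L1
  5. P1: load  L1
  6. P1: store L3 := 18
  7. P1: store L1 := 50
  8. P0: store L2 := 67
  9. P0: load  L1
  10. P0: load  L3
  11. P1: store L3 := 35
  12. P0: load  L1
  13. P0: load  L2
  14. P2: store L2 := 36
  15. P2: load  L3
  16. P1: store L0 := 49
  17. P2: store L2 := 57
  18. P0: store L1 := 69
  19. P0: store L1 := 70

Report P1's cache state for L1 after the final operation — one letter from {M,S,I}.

step 1: P1: load  L1  ⟶  ISI  (L1)  txn=BusRd  M[L1]=60
step 2: P1: store L1 := 70  ⟶  IMI  (L1)  txn=BusRdX  M[L1]=60
step 3: P2: load  L1  ⟶  ISS  (L1)  txn=BusRd+Flush  M[L1]=70
step 4: P2: load  L1  ⟶  ISS  (L1)  txn=∅  M[L1]=70
step 5: P1: load  L1  ⟶  ISS  (L1)  txn=∅  M[L1]=70
step 6: P1: store L3 := 18  ⟶  IMI  (L3)  txn=BusRdX  M[L3]=50
step 7: P1: store L1 := 50  ⟶  IMI  (L1)  txn=BusRdX  M[L1]=70
step 8: P0: store L2 := 67  ⟶  MII  (L2)  txn=BusRdX  M[L2]=60
step 9: P0: load  L1  ⟶  SSI  (L1)  txn=BusRd+Flush  M[L1]=50
step 10: P0: load  L3  ⟶  SSI  (L3)  txn=BusRd+Flush  M[L3]=18
step 11: P1: store L3 := 35  ⟶  IMI  (L3)  txn=BusRdX  M[L3]=18
step 12: P0: load  L1  ⟶  SSI  (L1)  txn=∅  M[L1]=50
step 13: P0: load  L2  ⟶  MII  (L2)  txn=∅  M[L2]=60
step 14: P2: store L2 := 36  ⟶  IIM  (L2)  txn=BusRdX+Flush  M[L2]=67
step 15: P2: load  L3  ⟶  ISS  (L3)  txn=BusRd+Flush  M[L3]=35
step 16: P1: store L0 := 49  ⟶  IMI  (L0)  txn=BusRdX  M[L0]=0
step 17: P2: store L2 := 57  ⟶  IIM  (L2)  txn=∅  M[L2]=67
step 18: P0: store L1 := 69  ⟶  MII  (L1)  txn=BusRdX  M[L1]=50
step 19: P0: store L1 := 70  ⟶  MII  (L1)  txn=∅  M[L1]=50

state = I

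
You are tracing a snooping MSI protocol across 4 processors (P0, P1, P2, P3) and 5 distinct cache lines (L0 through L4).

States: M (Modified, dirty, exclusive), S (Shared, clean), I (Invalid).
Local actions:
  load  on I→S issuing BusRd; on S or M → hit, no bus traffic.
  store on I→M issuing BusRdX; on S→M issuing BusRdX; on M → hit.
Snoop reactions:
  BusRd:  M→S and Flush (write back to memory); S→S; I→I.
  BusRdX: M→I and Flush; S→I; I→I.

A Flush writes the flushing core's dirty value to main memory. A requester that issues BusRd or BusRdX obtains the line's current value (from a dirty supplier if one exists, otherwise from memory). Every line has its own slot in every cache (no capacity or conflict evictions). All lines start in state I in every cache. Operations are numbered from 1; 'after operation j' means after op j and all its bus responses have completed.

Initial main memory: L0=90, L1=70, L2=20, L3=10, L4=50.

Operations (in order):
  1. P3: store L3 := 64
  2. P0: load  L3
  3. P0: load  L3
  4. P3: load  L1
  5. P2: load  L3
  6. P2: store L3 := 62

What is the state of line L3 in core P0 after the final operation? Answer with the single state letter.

state = I

step 1: P3: store L3 := 64  ⟶  IIIM  (L3)  txn=BusRdX  M[L3]=10
step 2: P0: load  L3  ⟶  SIIS  (L3)  txn=BusRd+Flush  M[L3]=64
step 3: P0: load  L3  ⟶  SIIS  (L3)  txn=∅  M[L3]=64
step 4: P3: load  L1  ⟶  IIIS  (L1)  txn=BusRd  M[L1]=70
step 5: P2: load  L3  ⟶  SISS  (L3)  txn=BusRd  M[L3]=64
step 6: P2: store L3 := 62  ⟶  IIMI  (L3)  txn=BusRdX  M[L3]=64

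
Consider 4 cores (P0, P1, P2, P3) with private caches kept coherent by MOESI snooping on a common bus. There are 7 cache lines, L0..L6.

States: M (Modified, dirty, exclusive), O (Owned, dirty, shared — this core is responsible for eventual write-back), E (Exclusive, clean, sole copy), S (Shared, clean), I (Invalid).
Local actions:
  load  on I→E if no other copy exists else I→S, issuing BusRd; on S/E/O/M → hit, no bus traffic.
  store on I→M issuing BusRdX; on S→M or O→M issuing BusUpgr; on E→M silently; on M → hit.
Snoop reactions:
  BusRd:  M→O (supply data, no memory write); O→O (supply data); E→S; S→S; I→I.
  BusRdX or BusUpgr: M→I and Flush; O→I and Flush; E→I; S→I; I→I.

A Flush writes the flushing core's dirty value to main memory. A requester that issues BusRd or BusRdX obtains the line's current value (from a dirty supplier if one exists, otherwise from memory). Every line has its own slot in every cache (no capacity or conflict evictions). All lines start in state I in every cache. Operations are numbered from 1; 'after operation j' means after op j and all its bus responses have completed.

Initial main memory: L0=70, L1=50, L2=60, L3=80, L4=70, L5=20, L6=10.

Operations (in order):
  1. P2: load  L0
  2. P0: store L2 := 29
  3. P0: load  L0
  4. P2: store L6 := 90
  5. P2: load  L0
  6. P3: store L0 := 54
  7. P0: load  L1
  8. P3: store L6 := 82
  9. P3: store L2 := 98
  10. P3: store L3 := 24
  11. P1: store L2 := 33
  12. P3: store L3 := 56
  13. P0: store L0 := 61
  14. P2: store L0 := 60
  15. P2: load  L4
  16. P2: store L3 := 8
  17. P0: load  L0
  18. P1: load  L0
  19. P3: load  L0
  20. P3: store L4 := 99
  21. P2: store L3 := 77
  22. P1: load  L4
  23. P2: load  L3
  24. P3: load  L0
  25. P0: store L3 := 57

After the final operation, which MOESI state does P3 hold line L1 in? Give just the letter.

1. P2: load  L0  bus=[BusRd]  L0: P0=I P1=I P2=E P3=I  mem[L0]=70
2. P0: store L2 := 29  bus=[BusRdX]  L2: P0=M P1=I P2=I P3=I  mem[L2]=60
3. P0: load  L0  bus=[BusRd]  L0: P0=S P1=I P2=S P3=I  mem[L0]=70
4. P2: store L6 := 90  bus=[BusRdX]  L6: P0=I P1=I P2=M P3=I  mem[L6]=10
5. P2: load  L0  bus=[-]  L0: P0=S P1=I P2=S P3=I  mem[L0]=70
6. P3: store L0 := 54  bus=[BusRdX]  L0: P0=I P1=I P2=I P3=M  mem[L0]=70
7. P0: load  L1  bus=[BusRd]  L1: P0=E P1=I P2=I P3=I  mem[L1]=50
8. P3: store L6 := 82  bus=[BusRdX,Flush]  L6: P0=I P1=I P2=I P3=M  mem[L6]=90
9. P3: store L2 := 98  bus=[BusRdX,Flush]  L2: P0=I P1=I P2=I P3=M  mem[L2]=29
10. P3: store L3 := 24  bus=[BusRdX]  L3: P0=I P1=I P2=I P3=M  mem[L3]=80
11. P1: store L2 := 33  bus=[BusRdX,Flush]  L2: P0=I P1=M P2=I P3=I  mem[L2]=98
12. P3: store L3 := 56  bus=[-]  L3: P0=I P1=I P2=I P3=M  mem[L3]=80
13. P0: store L0 := 61  bus=[BusRdX,Flush]  L0: P0=M P1=I P2=I P3=I  mem[L0]=54
14. P2: store L0 := 60  bus=[BusRdX,Flush]  L0: P0=I P1=I P2=M P3=I  mem[L0]=61
15. P2: load  L4  bus=[BusRd]  L4: P0=I P1=I P2=E P3=I  mem[L4]=70
16. P2: store L3 := 8  bus=[BusRdX,Flush]  L3: P0=I P1=I P2=M P3=I  mem[L3]=56
17. P0: load  L0  bus=[BusRd]  L0: P0=S P1=I P2=O P3=I  mem[L0]=61
18. P1: load  L0  bus=[BusRd]  L0: P0=S P1=S P2=O P3=I  mem[L0]=61
19. P3: load  L0  bus=[BusRd]  L0: P0=S P1=S P2=O P3=S  mem[L0]=61
20. P3: store L4 := 99  bus=[BusRdX]  L4: P0=I P1=I P2=I P3=M  mem[L4]=70
21. P2: store L3 := 77  bus=[-]  L3: P0=I P1=I P2=M P3=I  mem[L3]=56
22. P1: load  L4  bus=[BusRd]  L4: P0=I P1=S P2=I P3=O  mem[L4]=70
23. P2: load  L3  bus=[-]  L3: P0=I P1=I P2=M P3=I  mem[L3]=56
24. P3: load  L0  bus=[-]  L0: P0=S P1=S P2=O P3=S  mem[L0]=61
25. P0: store L3 := 57  bus=[BusRdX,Flush]  L3: P0=M P1=I P2=I P3=I  mem[L3]=77

state = I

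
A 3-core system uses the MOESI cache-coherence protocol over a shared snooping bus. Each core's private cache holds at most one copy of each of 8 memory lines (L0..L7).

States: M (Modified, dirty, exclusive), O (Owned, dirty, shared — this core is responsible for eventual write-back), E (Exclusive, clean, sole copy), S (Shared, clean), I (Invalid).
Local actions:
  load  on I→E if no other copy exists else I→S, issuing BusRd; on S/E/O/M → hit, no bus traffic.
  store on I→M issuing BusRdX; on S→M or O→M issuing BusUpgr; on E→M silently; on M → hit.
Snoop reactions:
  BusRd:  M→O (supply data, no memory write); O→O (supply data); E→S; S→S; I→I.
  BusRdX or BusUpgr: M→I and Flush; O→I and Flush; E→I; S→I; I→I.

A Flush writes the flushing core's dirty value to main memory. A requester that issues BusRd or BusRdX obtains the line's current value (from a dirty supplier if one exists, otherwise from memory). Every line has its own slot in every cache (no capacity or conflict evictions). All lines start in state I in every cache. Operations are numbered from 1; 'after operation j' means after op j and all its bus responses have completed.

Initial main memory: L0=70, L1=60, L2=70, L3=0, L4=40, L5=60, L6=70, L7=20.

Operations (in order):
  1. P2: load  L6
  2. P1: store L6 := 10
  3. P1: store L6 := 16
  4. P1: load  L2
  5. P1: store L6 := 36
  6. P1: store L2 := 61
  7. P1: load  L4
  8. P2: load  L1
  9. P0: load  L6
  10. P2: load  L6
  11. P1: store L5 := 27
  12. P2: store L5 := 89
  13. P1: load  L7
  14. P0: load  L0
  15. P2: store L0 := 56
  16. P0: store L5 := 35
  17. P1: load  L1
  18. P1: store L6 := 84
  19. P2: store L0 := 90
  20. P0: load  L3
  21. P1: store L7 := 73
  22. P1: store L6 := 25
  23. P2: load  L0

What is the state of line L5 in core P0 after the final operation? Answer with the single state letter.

state = M

  op1 P2: load  L6 → I/I/E on L6; bus BusRd; mem=70
  op2 P1: store L6 := 10 → I/M/I on L6; bus BusRdX; mem=70
  op3 P1: store L6 := 16 → I/M/I on L6; bus (none); mem=70
  op4 P1: load  L2 → I/E/I on L2; bus BusRd; mem=70
  op5 P1: store L6 := 36 → I/M/I on L6; bus (none); mem=70
  op6 P1: store L2 := 61 → I/M/I on L2; bus (none); mem=70
  op7 P1: load  L4 → I/E/I on L4; bus BusRd; mem=40
  op8 P2: load  L1 → I/I/E on L1; bus BusRd; mem=60
  op9 P0: load  L6 → S/O/I on L6; bus BusRd; mem=70
  op10 P2: load  L6 → S/O/S on L6; bus BusRd; mem=70
  op11 P1: store L5 := 27 → I/M/I on L5; bus BusRdX; mem=60
  op12 P2: store L5 := 89 → I/I/M on L5; bus BusRdX Flush; mem=27
  op13 P1: load  L7 → I/E/I on L7; bus BusRd; mem=20
  op14 P0: load  L0 → E/I/I on L0; bus BusRd; mem=70
  op15 P2: store L0 := 56 → I/I/M on L0; bus BusRdX; mem=70
  op16 P0: store L5 := 35 → M/I/I on L5; bus BusRdX Flush; mem=89
  op17 P1: load  L1 → I/S/S on L1; bus BusRd; mem=60
  op18 P1: store L6 := 84 → I/M/I on L6; bus BusUpgr; mem=70
  op19 P2: store L0 := 90 → I/I/M on L0; bus (none); mem=70
  op20 P0: load  L3 → E/I/I on L3; bus BusRd; mem=0
  op21 P1: store L7 := 73 → I/M/I on L7; bus (none); mem=20
  op22 P1: store L6 := 25 → I/M/I on L6; bus (none); mem=70
  op23 P2: load  L0 → I/I/M on L0; bus (none); mem=70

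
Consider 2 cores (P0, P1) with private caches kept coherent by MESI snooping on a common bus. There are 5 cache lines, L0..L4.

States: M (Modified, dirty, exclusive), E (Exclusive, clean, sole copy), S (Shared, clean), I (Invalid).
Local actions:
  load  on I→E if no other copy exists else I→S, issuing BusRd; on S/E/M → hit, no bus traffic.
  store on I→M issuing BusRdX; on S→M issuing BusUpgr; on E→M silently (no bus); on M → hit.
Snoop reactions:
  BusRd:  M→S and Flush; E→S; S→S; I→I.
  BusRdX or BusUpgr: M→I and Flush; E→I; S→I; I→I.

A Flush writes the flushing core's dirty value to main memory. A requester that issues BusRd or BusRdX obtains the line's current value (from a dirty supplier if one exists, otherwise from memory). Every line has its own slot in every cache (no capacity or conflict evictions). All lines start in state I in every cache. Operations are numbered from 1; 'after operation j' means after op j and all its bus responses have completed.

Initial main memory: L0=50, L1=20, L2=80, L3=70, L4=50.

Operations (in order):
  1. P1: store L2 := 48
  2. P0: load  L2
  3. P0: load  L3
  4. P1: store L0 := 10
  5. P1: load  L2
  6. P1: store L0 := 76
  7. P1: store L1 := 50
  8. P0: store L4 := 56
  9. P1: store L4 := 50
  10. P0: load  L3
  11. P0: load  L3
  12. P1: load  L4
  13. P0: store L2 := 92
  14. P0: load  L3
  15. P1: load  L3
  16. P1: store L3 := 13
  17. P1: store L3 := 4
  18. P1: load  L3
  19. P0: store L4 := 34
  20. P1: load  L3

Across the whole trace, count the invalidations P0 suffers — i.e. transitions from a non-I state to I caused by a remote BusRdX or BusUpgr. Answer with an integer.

invalidations = 2

1. P1: store L2 := 48  bus=[BusRdX]  L2: P0=I P1=M  mem[L2]=80
2. P0: load  L2  bus=[BusRd,Flush]  L2: P0=S P1=S  mem[L2]=48
3. P0: load  L3  bus=[BusRd]  L3: P0=E P1=I  mem[L3]=70
4. P1: store L0 := 10  bus=[BusRdX]  L0: P0=I P1=M  mem[L0]=50
5. P1: load  L2  bus=[-]  L2: P0=S P1=S  mem[L2]=48
6. P1: store L0 := 76  bus=[-]  L0: P0=I P1=M  mem[L0]=50
7. P1: store L1 := 50  bus=[BusRdX]  L1: P0=I P1=M  mem[L1]=20
8. P0: store L4 := 56  bus=[BusRdX]  L4: P0=M P1=I  mem[L4]=50
9. P1: store L4 := 50  bus=[BusRdX,Flush]  L4: P0=I P1=M  mem[L4]=56
10. P0: load  L3  bus=[-]  L3: P0=E P1=I  mem[L3]=70
11. P0: load  L3  bus=[-]  L3: P0=E P1=I  mem[L3]=70
12. P1: load  L4  bus=[-]  L4: P0=I P1=M  mem[L4]=56
13. P0: store L2 := 92  bus=[BusUpgr]  L2: P0=M P1=I  mem[L2]=48
14. P0: load  L3  bus=[-]  L3: P0=E P1=I  mem[L3]=70
15. P1: load  L3  bus=[BusRd]  L3: P0=S P1=S  mem[L3]=70
16. P1: store L3 := 13  bus=[BusUpgr]  L3: P0=I P1=M  mem[L3]=70
17. P1: store L3 := 4  bus=[-]  L3: P0=I P1=M  mem[L3]=70
18. P1: load  L3  bus=[-]  L3: P0=I P1=M  mem[L3]=70
19. P0: store L4 := 34  bus=[BusRdX,Flush]  L4: P0=M P1=I  mem[L4]=50
20. P1: load  L3  bus=[-]  L3: P0=I P1=M  mem[L3]=70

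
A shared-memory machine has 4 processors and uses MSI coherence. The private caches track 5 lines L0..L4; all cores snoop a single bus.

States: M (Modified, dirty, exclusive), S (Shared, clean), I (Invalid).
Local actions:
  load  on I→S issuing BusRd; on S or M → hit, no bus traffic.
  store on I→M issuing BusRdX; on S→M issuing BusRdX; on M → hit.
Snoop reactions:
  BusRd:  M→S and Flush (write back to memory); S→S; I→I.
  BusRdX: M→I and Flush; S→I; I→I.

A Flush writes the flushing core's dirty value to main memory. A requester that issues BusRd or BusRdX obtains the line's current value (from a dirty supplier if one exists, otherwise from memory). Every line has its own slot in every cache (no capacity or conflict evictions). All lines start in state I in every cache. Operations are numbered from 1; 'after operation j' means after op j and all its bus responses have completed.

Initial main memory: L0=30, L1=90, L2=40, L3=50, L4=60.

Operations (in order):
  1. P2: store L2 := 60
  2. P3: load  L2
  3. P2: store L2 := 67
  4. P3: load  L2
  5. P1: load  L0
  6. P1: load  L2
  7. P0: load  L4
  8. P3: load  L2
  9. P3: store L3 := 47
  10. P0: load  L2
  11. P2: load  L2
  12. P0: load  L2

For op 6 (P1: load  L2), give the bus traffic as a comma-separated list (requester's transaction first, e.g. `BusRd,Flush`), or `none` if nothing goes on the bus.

bus = BusRd

[1] P2: store L2 := 60 | P0:I, P1:I, P2:M(60), P3:I | bus: BusRdX
[2] P3: load  L2 | P0:I, P1:I, P2:S(60), P3:S(60) | bus: BusRd,Flush
[3] P2: store L2 := 67 | P0:I, P1:I, P2:M(67), P3:I | bus: BusRdX
[4] P3: load  L2 | P0:I, P1:I, P2:S(67), P3:S(67) | bus: BusRd,Flush
[5] P1: load  L0 | P0:I, P1:S(30), P2:I, P3:I | bus: BusRd
[6] P1: load  L2 | P0:I, P1:S(67), P2:S(67), P3:S(67) | bus: BusRd
[7] P0: load  L4 | P0:S(60), P1:I, P2:I, P3:I | bus: BusRd
[8] P3: load  L2 | P0:I, P1:S(67), P2:S(67), P3:S(67) | bus: none
[9] P3: store L3 := 47 | P0:I, P1:I, P2:I, P3:M(47) | bus: BusRdX
[10] P0: load  L2 | P0:S(67), P1:S(67), P2:S(67), P3:S(67) | bus: BusRd
[11] P2: load  L2 | P0:S(67), P1:S(67), P2:S(67), P3:S(67) | bus: none
[12] P0: load  L2 | P0:S(67), P1:S(67), P2:S(67), P3:S(67) | bus: none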